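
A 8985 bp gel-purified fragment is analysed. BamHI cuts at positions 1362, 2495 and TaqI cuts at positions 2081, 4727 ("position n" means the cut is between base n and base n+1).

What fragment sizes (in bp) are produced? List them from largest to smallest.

4258, 2232, 1362, 719, 414 bp

Combined cut positions (sorted): 1362, 2081, 2495, 4727.
Linear molecule, 4 cuts → 5 fragments:
  1362 − 0 = 1362 bp
  2081 − 1362 = 719 bp
  2495 − 2081 = 414 bp
  4727 − 2495 = 2232 bp
  8985 − 4727 = 4258 bp
Sorted largest to smallest: 4258, 2232, 1362, 719, 414 bp.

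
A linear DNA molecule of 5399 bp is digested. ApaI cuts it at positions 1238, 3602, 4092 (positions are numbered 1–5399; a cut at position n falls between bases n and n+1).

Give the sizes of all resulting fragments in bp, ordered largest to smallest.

Linear molecule, 3 cuts → 4 fragments:
  1238 − 0 = 1238 bp
  3602 − 1238 = 2364 bp
  4092 − 3602 = 490 bp
  5399 − 4092 = 1307 bp
Sorted largest to smallest: 2364, 1307, 1238, 490 bp.

2364, 1307, 1238, 490 bp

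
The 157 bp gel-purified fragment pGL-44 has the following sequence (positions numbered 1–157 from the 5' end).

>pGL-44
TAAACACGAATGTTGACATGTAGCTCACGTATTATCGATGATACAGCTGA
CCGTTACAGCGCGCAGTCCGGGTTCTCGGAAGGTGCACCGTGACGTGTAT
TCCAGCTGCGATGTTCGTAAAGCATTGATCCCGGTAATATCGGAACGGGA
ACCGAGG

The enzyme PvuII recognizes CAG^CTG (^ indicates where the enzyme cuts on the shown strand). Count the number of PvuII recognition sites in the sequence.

2

CAGCTG occurs starting at positions 44, 103.
PvuII cuts at 2 sites.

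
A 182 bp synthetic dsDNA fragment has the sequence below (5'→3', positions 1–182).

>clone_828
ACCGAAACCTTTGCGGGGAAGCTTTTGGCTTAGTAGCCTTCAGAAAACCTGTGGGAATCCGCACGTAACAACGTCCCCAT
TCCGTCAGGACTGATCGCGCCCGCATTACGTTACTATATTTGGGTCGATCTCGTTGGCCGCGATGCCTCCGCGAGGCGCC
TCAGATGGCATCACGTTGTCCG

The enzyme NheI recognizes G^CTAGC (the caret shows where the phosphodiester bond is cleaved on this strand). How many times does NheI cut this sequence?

0

No occurrence of GCTAGC is present in the sequence.
NheI does not cut: 0 sites.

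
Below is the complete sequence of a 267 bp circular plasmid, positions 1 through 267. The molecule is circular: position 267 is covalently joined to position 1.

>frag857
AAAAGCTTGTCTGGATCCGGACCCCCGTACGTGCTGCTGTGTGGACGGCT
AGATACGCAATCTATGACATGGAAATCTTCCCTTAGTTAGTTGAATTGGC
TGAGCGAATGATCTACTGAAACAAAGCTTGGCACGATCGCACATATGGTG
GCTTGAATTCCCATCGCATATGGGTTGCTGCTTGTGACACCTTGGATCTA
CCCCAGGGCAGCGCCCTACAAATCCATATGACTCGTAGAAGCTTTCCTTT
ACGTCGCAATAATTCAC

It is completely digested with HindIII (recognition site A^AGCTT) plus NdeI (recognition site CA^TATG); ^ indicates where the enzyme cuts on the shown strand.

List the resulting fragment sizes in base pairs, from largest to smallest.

HindIII sites (AAGCTT) start at positions 3, 124, 239.
HindIII cuts after the first base of each site, so after positions 3, 124, 239.
NdeI sites (CATATG) start at positions 142, 167, 225.
NdeI cuts after base 2 of each site, so after positions 143, 168, 226.
Combined cut positions: 3, 124, 143, 168, 226, 239.
Circular molecule, 6 cuts → 6 fragments:
  4–124 → 121 bp
  125–143 → 19 bp
  144–168 → 25 bp
  169–226 → 58 bp
  227–239 → 13 bp
  240–267 then 1–3 → 28 + 3 = 31 bp
Sorted largest to smallest: 121, 58, 31, 25, 19, 13 bp.

121, 58, 31, 25, 19, 13 bp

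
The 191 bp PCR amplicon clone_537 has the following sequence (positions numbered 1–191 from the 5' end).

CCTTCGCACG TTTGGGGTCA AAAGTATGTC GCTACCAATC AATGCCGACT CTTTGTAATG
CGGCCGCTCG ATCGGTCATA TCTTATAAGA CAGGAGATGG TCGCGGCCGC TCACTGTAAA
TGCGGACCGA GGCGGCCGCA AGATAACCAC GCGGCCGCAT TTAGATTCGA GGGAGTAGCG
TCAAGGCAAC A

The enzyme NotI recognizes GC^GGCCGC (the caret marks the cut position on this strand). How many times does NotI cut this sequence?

4

GCGGCCGC occurs starting at positions 60, 103, 132, 151.
NotI cuts at 4 sites.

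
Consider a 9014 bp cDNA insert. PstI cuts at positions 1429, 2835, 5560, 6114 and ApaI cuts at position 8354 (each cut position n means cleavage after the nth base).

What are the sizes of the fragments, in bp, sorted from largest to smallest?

2725, 2240, 1429, 1406, 660, 554 bp

Combined cut positions (sorted): 1429, 2835, 5560, 6114, 8354.
Linear molecule, 5 cuts → 6 fragments:
  1429 − 0 = 1429 bp
  2835 − 1429 = 1406 bp
  5560 − 2835 = 2725 bp
  6114 − 5560 = 554 bp
  8354 − 6114 = 2240 bp
  9014 − 8354 = 660 bp
Sorted largest to smallest: 2725, 2240, 1429, 1406, 660, 554 bp.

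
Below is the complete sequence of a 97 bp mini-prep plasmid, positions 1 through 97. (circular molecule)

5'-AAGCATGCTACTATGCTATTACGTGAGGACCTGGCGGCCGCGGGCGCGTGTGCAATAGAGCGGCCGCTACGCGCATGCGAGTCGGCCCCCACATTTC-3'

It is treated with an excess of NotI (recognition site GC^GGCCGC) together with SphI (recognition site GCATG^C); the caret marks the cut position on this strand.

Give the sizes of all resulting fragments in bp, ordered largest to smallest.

NotI sites (GCGGCCGC) start at positions 34, 60.
NotI cuts after base 2 of each site, so after positions 35, 61.
SphI sites (GCATGC) start at positions 3, 73.
SphI cuts after base 5 of each site (before the last base), so after positions 7, 77.
Combined cut positions: 7, 35, 61, 77.
Circular molecule, 4 cuts → 4 fragments:
  8–35 → 28 bp
  36–61 → 26 bp
  62–77 → 16 bp
  78–97 then 1–7 → 20 + 7 = 27 bp
Sorted largest to smallest: 28, 27, 26, 16 bp.

28, 27, 26, 16 bp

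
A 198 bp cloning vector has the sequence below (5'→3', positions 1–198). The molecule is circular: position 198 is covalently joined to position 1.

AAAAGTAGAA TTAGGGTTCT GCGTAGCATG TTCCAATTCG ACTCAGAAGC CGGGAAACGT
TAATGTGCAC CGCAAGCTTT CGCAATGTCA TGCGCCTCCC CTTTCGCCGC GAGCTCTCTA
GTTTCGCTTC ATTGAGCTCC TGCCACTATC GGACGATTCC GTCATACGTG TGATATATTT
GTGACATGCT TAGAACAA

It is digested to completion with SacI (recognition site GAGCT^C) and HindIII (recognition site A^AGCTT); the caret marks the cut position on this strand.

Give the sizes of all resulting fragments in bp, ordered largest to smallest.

134, 41, 23 bp

SacI sites (GAGCTC) start at positions 111, 134.
SacI cuts after base 5 of each site (before the last base), so after positions 115, 138.
The HindIII site (AAGCTT) starts at position 74.
HindIII cuts after the first base of each site, so after position 74.
Combined cut positions: 74, 115, 138.
Circular molecule, 3 cuts → 3 fragments:
  75–115 → 41 bp
  116–138 → 23 bp
  139–198 then 1–74 → 60 + 74 = 134 bp
Sorted largest to smallest: 134, 41, 23 bp.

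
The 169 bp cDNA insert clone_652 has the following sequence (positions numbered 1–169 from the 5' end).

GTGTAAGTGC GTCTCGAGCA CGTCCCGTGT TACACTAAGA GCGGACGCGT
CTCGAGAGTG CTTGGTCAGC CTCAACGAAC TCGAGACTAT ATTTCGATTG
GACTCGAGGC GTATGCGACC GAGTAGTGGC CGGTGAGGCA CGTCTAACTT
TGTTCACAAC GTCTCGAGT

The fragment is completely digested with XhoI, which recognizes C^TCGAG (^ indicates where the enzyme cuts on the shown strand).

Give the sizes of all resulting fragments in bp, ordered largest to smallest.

XhoI sites (CTCGAG) start at positions 13, 51, 80, 103, 163.
XhoI cuts after the first base of each site, so after positions 13, 51, 80, 103, 163.
Linear molecule, 5 cuts → 6 fragments:
  1–13 → 13 bp
  14–51 → 38 bp
  52–80 → 29 bp
  81–103 → 23 bp
  104–163 → 60 bp
  164–169 → 6 bp
Sorted largest to smallest: 60, 38, 29, 23, 13, 6 bp.

60, 38, 29, 23, 13, 6 bp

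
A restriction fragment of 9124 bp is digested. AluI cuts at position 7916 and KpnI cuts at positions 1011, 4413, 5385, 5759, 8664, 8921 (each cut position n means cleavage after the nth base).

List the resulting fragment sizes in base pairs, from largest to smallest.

3402, 2157, 1011, 972, 748, 374, 257, 203 bp

Combined cut positions (sorted): 1011, 4413, 5385, 5759, 7916, 8664, 8921.
Linear molecule, 7 cuts → 8 fragments:
  1011 − 0 = 1011 bp
  4413 − 1011 = 3402 bp
  5385 − 4413 = 972 bp
  5759 − 5385 = 374 bp
  7916 − 5759 = 2157 bp
  8664 − 7916 = 748 bp
  8921 − 8664 = 257 bp
  9124 − 8921 = 203 bp
Sorted largest to smallest: 3402, 2157, 1011, 972, 748, 374, 257, 203 bp.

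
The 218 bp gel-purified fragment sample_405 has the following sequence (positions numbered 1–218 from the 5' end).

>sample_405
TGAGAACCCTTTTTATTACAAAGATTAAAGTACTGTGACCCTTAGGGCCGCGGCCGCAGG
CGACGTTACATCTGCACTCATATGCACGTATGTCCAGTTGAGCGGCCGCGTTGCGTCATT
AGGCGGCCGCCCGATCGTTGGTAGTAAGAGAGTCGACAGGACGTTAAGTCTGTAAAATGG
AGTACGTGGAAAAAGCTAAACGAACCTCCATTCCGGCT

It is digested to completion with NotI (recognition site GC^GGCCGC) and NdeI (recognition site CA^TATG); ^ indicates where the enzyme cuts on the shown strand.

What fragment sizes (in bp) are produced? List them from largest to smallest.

NotI sites (GCGGCCGC) start at positions 50, 102, 123.
NotI cuts after base 2 of each site, so after positions 51, 103, 124.
The NdeI site (CATATG) starts at position 79.
NdeI cuts after base 2 of each site, so after position 80.
Combined cut positions: 51, 80, 103, 124.
Linear molecule, 4 cuts → 5 fragments:
  1–51 → 51 bp
  52–80 → 29 bp
  81–103 → 23 bp
  104–124 → 21 bp
  125–218 → 94 bp
Sorted largest to smallest: 94, 51, 29, 23, 21 bp.

94, 51, 29, 23, 21 bp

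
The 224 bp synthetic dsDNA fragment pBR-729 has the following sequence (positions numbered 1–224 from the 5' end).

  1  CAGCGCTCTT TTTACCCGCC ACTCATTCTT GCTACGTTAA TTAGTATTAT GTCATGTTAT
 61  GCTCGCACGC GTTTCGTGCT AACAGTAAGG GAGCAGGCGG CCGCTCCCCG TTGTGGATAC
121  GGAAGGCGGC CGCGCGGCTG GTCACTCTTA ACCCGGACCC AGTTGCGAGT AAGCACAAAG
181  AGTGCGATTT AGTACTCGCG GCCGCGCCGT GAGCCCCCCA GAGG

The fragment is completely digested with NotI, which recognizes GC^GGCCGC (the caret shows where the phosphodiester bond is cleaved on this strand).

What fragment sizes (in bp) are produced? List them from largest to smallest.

NotI sites (GCGGCCGC) start at positions 97, 126, 198.
NotI cuts after base 2 of each site, so after positions 98, 127, 199.
Linear molecule, 3 cuts → 4 fragments:
  1–98 → 98 bp
  99–127 → 29 bp
  128–199 → 72 bp
  200–224 → 25 bp
Sorted largest to smallest: 98, 72, 29, 25 bp.

98, 72, 29, 25 bp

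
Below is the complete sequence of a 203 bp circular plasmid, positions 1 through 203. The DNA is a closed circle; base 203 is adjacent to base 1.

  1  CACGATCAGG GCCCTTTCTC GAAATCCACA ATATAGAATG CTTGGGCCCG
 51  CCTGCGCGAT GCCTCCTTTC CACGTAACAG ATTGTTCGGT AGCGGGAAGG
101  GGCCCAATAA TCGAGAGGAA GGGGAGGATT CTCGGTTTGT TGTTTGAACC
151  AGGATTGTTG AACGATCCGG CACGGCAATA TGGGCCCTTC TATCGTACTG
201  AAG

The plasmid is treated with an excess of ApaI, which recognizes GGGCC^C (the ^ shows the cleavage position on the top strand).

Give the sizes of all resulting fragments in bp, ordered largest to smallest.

82, 56, 35, 30 bp

ApaI sites (GGGCCC) start at positions 9, 44, 100, 182.
ApaI cuts after base 5 of each site (before the last base), so after positions 13, 48, 104, 186.
Circular molecule, 4 cuts → 4 fragments:
  14–48 → 35 bp
  49–104 → 56 bp
  105–186 → 82 bp
  187–203 then 1–13 → 17 + 13 = 30 bp
Sorted largest to smallest: 82, 56, 35, 30 bp.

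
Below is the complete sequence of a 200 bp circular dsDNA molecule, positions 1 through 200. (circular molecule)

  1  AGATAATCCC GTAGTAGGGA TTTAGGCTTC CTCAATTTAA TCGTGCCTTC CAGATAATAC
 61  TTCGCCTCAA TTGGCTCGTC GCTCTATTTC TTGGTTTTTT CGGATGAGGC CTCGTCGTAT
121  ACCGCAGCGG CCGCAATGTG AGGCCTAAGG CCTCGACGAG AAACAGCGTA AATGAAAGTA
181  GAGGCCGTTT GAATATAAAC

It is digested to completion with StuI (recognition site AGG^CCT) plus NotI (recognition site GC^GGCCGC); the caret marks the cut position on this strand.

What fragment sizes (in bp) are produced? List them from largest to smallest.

StuI sites (AGGCCT) start at positions 107, 141, 148.
StuI cuts after base 3 of each site, so after positions 109, 143, 150.
The NotI site (GCGGCCGC) starts at position 127.
NotI cuts after base 2 of each site, so after position 128.
Combined cut positions: 109, 128, 143, 150.
Circular molecule, 4 cuts → 4 fragments:
  110–128 → 19 bp
  129–143 → 15 bp
  144–150 → 7 bp
  151–200 then 1–109 → 50 + 109 = 159 bp
Sorted largest to smallest: 159, 19, 15, 7 bp.

159, 19, 15, 7 bp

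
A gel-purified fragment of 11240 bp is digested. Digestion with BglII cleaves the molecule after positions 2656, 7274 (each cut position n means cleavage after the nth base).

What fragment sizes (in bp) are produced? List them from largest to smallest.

4618, 3966, 2656 bp

Linear molecule, 2 cuts → 3 fragments:
  2656 − 0 = 2656 bp
  7274 − 2656 = 4618 bp
  11240 − 7274 = 3966 bp
Sorted largest to smallest: 4618, 3966, 2656 bp.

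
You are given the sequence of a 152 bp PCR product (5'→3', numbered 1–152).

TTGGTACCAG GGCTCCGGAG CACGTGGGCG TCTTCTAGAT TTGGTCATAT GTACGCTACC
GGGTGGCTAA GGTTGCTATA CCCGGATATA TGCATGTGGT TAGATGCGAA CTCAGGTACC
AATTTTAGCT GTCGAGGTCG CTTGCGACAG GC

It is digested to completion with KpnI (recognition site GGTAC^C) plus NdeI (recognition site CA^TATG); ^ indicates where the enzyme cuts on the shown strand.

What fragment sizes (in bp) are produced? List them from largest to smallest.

72, 40, 33, 7 bp

KpnI sites (GGTACC) start at positions 3, 115.
KpnI cuts after base 5 of each site (before the last base), so after positions 7, 119.
The NdeI site (CATATG) starts at position 46.
NdeI cuts after base 2 of each site, so after position 47.
Combined cut positions: 7, 47, 119.
Linear molecule, 3 cuts → 4 fragments:
  1–7 → 7 bp
  8–47 → 40 bp
  48–119 → 72 bp
  120–152 → 33 bp
Sorted largest to smallest: 72, 40, 33, 7 bp.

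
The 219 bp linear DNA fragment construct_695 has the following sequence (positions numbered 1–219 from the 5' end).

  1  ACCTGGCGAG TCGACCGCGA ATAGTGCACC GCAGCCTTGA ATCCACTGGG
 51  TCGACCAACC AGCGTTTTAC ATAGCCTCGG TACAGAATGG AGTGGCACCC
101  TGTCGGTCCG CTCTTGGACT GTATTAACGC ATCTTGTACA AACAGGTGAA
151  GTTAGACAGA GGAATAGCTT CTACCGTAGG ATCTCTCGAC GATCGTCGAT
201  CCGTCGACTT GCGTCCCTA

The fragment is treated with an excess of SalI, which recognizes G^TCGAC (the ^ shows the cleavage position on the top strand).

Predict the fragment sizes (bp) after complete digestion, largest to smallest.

153, 40, 16, 10 bp

SalI sites (GTCGAC) start at positions 10, 50, 203.
SalI cuts after the first base of each site, so after positions 10, 50, 203.
Linear molecule, 3 cuts → 4 fragments:
  1–10 → 10 bp
  11–50 → 40 bp
  51–203 → 153 bp
  204–219 → 16 bp
Sorted largest to smallest: 153, 40, 16, 10 bp.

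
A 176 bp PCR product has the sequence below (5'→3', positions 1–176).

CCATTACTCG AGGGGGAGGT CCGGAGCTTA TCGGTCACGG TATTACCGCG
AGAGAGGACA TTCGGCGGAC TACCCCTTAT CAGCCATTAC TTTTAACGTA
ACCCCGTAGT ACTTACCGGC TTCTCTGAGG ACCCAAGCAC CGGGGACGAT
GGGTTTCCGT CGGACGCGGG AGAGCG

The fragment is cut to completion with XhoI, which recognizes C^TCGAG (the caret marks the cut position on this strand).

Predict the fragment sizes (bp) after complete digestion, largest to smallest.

The XhoI site (CTCGAG) starts at position 7.
XhoI cuts after the first base of each site, so after position 7.
Linear molecule, 1 cut → 2 fragments:
  1–7 → 7 bp
  8–176 → 169 bp
Sorted largest to smallest: 169, 7 bp.

169, 7 bp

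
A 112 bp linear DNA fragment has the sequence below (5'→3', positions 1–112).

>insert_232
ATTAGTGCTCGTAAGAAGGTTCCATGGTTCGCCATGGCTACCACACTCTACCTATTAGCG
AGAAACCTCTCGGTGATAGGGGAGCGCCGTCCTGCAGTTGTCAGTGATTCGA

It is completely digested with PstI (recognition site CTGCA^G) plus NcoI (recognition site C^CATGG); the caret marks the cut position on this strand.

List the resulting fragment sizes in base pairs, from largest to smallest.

The PstI site (CTGCAG) starts at position 92.
PstI cuts after base 5 of each site (before the last base), so after position 96.
NcoI sites (CCATGG) start at positions 22, 32.
NcoI cuts after the first base of each site, so after positions 22, 32.
Combined cut positions: 22, 32, 96.
Linear molecule, 3 cuts → 4 fragments:
  1–22 → 22 bp
  23–32 → 10 bp
  33–96 → 64 bp
  97–112 → 16 bp
Sorted largest to smallest: 64, 22, 16, 10 bp.

64, 22, 16, 10 bp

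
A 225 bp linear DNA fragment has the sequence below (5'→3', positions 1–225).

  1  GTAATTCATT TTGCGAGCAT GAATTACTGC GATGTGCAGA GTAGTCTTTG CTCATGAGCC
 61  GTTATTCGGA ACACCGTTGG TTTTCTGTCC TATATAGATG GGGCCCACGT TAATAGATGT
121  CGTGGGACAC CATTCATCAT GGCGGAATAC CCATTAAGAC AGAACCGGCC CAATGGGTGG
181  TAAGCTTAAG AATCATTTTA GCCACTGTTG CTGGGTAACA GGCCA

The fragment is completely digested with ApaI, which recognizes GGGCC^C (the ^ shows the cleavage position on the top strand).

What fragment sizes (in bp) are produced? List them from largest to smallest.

120, 105 bp

The ApaI site (GGGCCC) starts at position 101.
ApaI cuts after base 5 of each site (before the last base), so after position 105.
Linear molecule, 1 cut → 2 fragments:
  1–105 → 105 bp
  106–225 → 120 bp
Sorted largest to smallest: 120, 105 bp.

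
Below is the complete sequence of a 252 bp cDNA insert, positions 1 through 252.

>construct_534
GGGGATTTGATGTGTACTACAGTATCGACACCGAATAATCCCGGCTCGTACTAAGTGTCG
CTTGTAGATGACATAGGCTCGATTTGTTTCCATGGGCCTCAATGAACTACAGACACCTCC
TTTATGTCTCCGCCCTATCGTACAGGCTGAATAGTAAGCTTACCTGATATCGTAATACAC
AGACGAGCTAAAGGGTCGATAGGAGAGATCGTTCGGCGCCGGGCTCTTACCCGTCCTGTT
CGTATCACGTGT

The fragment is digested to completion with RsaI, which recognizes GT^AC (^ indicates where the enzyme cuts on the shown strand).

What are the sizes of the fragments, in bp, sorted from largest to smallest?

111, 92, 34, 15 bp

RsaI sites (GTAC) start at positions 14, 48, 140.
RsaI cuts after base 2 of each site, so after positions 15, 49, 141.
Linear molecule, 3 cuts → 4 fragments:
  1–15 → 15 bp
  16–49 → 34 bp
  50–141 → 92 bp
  142–252 → 111 bp
Sorted largest to smallest: 111, 92, 34, 15 bp.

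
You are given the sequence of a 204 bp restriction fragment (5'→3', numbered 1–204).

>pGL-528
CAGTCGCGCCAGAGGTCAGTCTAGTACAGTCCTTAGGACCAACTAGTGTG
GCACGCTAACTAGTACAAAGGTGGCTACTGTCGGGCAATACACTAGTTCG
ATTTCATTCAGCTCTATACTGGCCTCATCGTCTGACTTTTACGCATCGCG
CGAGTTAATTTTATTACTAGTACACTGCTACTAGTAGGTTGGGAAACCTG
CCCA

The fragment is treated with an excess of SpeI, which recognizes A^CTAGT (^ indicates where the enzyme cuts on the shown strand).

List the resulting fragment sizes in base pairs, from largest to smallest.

SpeI sites (ACTAGT) start at positions 42, 59, 92, 166, 180.
SpeI cuts after the first base of each site, so after positions 42, 59, 92, 166, 180.
Linear molecule, 5 cuts → 6 fragments:
  1–42 → 42 bp
  43–59 → 17 bp
  60–92 → 33 bp
  93–166 → 74 bp
  167–180 → 14 bp
  181–204 → 24 bp
Sorted largest to smallest: 74, 42, 33, 24, 17, 14 bp.

74, 42, 33, 24, 17, 14 bp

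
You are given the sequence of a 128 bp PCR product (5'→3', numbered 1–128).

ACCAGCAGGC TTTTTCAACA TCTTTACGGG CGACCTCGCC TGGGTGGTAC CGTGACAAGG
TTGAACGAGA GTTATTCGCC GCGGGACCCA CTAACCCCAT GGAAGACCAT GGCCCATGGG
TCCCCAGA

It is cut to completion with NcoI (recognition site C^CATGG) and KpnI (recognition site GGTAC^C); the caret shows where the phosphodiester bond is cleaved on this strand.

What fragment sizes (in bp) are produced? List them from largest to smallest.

50, 47, 14, 10, 7 bp

NcoI sites (CCATGG) start at positions 97, 107, 114.
NcoI cuts after the first base of each site, so after positions 97, 107, 114.
The KpnI site (GGTACC) starts at position 46.
KpnI cuts after base 5 of each site (before the last base), so after position 50.
Combined cut positions: 50, 97, 107, 114.
Linear molecule, 4 cuts → 5 fragments:
  1–50 → 50 bp
  51–97 → 47 bp
  98–107 → 10 bp
  108–114 → 7 bp
  115–128 → 14 bp
Sorted largest to smallest: 50, 47, 14, 10, 7 bp.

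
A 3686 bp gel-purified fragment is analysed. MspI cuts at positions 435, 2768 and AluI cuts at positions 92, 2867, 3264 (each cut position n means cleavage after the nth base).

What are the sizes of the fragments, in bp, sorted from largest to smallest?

2333, 422, 397, 343, 99, 92 bp

Combined cut positions (sorted): 92, 435, 2768, 2867, 3264.
Linear molecule, 5 cuts → 6 fragments:
  92 − 0 = 92 bp
  435 − 92 = 343 bp
  2768 − 435 = 2333 bp
  2867 − 2768 = 99 bp
  3264 − 2867 = 397 bp
  3686 − 3264 = 422 bp
Sorted largest to smallest: 2333, 422, 397, 343, 99, 92 bp.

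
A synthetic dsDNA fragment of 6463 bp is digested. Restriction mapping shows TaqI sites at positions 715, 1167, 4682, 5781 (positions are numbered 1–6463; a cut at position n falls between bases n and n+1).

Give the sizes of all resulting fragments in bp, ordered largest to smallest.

3515, 1099, 715, 682, 452 bp

Linear molecule, 4 cuts → 5 fragments:
  715 − 0 = 715 bp
  1167 − 715 = 452 bp
  4682 − 1167 = 3515 bp
  5781 − 4682 = 1099 bp
  6463 − 5781 = 682 bp
Sorted largest to smallest: 3515, 1099, 715, 682, 452 bp.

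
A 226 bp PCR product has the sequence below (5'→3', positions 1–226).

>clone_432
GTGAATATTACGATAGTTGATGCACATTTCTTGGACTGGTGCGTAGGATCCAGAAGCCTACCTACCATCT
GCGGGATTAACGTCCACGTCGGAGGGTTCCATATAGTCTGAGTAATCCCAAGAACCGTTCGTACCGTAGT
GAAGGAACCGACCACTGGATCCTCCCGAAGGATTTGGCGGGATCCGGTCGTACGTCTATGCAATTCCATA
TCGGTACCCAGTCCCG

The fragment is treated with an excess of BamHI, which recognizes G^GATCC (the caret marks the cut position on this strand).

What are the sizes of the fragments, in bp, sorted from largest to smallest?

111, 46, 46, 23 bp

BamHI sites (GGATCC) start at positions 46, 157, 180.
BamHI cuts after the first base of each site, so after positions 46, 157, 180.
Linear molecule, 3 cuts → 4 fragments:
  1–46 → 46 bp
  47–157 → 111 bp
  158–180 → 23 bp
  181–226 → 46 bp
Sorted largest to smallest: 111, 46, 46, 23 bp.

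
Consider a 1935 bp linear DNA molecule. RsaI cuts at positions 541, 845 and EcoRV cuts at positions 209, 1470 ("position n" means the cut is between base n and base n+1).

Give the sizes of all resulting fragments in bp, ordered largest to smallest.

625, 465, 332, 304, 209 bp

Combined cut positions (sorted): 209, 541, 845, 1470.
Linear molecule, 4 cuts → 5 fragments:
  209 − 0 = 209 bp
  541 − 209 = 332 bp
  845 − 541 = 304 bp
  1470 − 845 = 625 bp
  1935 − 1470 = 465 bp
Sorted largest to smallest: 625, 465, 332, 304, 209 bp.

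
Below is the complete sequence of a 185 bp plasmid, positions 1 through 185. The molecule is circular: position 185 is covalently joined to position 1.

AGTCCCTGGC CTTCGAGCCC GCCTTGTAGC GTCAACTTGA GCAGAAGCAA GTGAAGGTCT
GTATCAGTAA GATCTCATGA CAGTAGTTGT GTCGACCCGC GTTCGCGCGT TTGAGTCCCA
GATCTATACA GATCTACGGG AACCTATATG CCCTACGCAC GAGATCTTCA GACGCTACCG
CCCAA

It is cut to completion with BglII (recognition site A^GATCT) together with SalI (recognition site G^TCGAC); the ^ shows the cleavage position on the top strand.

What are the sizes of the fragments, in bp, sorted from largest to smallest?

93, 32, 29, 21, 10 bp

BglII sites (AGATCT) start at positions 70, 120, 130, 162.
BglII cuts after the first base of each site, so after positions 70, 120, 130, 162.
The SalI site (GTCGAC) starts at position 91.
SalI cuts after the first base of each site, so after position 91.
Combined cut positions: 70, 91, 120, 130, 162.
Circular molecule, 5 cuts → 5 fragments:
  71–91 → 21 bp
  92–120 → 29 bp
  121–130 → 10 bp
  131–162 → 32 bp
  163–185 then 1–70 → 23 + 70 = 93 bp
Sorted largest to smallest: 93, 32, 29, 21, 10 bp.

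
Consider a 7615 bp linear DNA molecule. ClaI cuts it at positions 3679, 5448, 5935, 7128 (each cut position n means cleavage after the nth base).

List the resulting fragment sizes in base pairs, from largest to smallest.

3679, 1769, 1193, 487, 487 bp

Linear molecule, 4 cuts → 5 fragments:
  3679 − 0 = 3679 bp
  5448 − 3679 = 1769 bp
  5935 − 5448 = 487 bp
  7128 − 5935 = 1193 bp
  7615 − 7128 = 487 bp
Sorted largest to smallest: 3679, 1769, 1193, 487, 487 bp.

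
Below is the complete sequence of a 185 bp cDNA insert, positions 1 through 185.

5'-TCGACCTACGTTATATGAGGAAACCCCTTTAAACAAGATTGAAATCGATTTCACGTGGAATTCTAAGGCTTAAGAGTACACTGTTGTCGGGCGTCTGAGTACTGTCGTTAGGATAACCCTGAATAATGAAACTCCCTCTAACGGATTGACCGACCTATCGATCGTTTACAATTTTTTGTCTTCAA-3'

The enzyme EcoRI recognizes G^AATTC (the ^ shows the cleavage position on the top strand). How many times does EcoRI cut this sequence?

1

GAATTC occurs starting at position 58.
EcoRI cuts at 1 site.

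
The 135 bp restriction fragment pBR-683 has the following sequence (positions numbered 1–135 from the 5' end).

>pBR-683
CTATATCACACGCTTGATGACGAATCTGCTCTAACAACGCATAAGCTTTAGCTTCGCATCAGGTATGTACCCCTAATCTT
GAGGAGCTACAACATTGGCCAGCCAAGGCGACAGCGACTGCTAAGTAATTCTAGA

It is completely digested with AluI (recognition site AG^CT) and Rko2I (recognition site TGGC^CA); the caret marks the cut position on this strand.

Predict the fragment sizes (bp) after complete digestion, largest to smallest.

45, 36, 35, 13, 6 bp

AluI sites (AGCT) start at positions 44, 50, 85.
AluI cuts after base 2 of each site, so after positions 45, 51, 86.
The Rko2I site (TGGCCA) starts at position 96.
Rko2I cuts after base 4 of each site, so after position 99.
Combined cut positions: 45, 51, 86, 99.
Linear molecule, 4 cuts → 5 fragments:
  1–45 → 45 bp
  46–51 → 6 bp
  52–86 → 35 bp
  87–99 → 13 bp
  100–135 → 36 bp
Sorted largest to smallest: 45, 36, 35, 13, 6 bp.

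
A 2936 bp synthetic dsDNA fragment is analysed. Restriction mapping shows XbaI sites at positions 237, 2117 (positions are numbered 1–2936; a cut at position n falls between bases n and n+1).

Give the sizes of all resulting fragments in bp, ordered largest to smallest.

Linear molecule, 2 cuts → 3 fragments:
  237 − 0 = 237 bp
  2117 − 237 = 1880 bp
  2936 − 2117 = 819 bp
Sorted largest to smallest: 1880, 819, 237 bp.

1880, 819, 237 bp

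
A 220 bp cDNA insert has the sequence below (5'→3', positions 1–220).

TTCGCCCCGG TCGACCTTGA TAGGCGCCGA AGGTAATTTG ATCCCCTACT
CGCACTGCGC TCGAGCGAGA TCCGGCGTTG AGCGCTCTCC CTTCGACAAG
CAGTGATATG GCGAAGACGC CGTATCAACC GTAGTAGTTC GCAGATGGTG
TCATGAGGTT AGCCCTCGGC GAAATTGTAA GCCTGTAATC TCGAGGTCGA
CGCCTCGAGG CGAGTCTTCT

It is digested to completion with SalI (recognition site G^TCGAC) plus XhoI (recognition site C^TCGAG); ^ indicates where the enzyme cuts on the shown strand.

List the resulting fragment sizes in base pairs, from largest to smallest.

130, 50, 16, 10, 8, 6 bp

SalI sites (GTCGAC) start at positions 10, 196.
SalI cuts after the first base of each site, so after positions 10, 196.
XhoI sites (CTCGAG) start at positions 60, 190, 204.
XhoI cuts after the first base of each site, so after positions 60, 190, 204.
Combined cut positions: 10, 60, 190, 196, 204.
Linear molecule, 5 cuts → 6 fragments:
  1–10 → 10 bp
  11–60 → 50 bp
  61–190 → 130 bp
  191–196 → 6 bp
  197–204 → 8 bp
  205–220 → 16 bp
Sorted largest to smallest: 130, 50, 16, 10, 8, 6 bp.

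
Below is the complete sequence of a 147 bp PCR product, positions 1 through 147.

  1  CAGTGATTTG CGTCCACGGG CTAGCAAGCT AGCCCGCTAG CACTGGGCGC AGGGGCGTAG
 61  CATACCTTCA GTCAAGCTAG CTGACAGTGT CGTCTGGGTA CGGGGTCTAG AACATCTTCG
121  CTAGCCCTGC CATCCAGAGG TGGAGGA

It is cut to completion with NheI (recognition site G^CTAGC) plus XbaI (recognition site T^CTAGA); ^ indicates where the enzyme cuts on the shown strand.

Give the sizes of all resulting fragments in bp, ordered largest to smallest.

NheI sites (GCTAGC) start at positions 20, 28, 36, 76, 120.
NheI cuts after the first base of each site, so after positions 20, 28, 36, 76, 120.
The XbaI site (TCTAGA) starts at position 106.
XbaI cuts after the first base of each site, so after position 106.
Combined cut positions: 20, 28, 36, 76, 106, 120.
Linear molecule, 6 cuts → 7 fragments:
  1–20 → 20 bp
  21–28 → 8 bp
  29–36 → 8 bp
  37–76 → 40 bp
  77–106 → 30 bp
  107–120 → 14 bp
  121–147 → 27 bp
Sorted largest to smallest: 40, 30, 27, 20, 14, 8, 8 bp.

40, 30, 27, 20, 14, 8, 8 bp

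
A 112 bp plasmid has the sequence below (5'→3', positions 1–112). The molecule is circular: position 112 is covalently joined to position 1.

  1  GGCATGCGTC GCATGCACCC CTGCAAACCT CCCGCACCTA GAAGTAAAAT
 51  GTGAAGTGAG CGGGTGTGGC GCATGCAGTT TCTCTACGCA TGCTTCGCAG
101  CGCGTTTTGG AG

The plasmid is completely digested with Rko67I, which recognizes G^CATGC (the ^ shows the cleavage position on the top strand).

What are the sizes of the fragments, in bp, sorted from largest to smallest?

Rko67I sites (GCATGC) start at positions 2, 11, 71, 88.
Rko67I cuts after the first base of each site, so after positions 2, 11, 71, 88.
Circular molecule, 4 cuts → 4 fragments:
  3–11 → 9 bp
  12–71 → 60 bp
  72–88 → 17 bp
  89–112 then 1–2 → 24 + 2 = 26 bp
Sorted largest to smallest: 60, 26, 17, 9 bp.

60, 26, 17, 9 bp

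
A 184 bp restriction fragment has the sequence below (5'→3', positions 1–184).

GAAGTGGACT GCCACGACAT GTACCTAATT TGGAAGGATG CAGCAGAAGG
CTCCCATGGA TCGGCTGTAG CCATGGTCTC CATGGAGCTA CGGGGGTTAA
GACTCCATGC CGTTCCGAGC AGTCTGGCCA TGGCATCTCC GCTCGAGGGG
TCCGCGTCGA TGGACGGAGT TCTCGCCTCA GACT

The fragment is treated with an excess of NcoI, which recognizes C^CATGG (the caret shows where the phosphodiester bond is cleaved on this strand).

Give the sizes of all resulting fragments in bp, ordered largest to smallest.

NcoI sites (CCATGG) start at positions 54, 71, 80, 128.
NcoI cuts after the first base of each site, so after positions 54, 71, 80, 128.
Linear molecule, 4 cuts → 5 fragments:
  1–54 → 54 bp
  55–71 → 17 bp
  72–80 → 9 bp
  81–128 → 48 bp
  129–184 → 56 bp
Sorted largest to smallest: 56, 54, 48, 17, 9 bp.

56, 54, 48, 17, 9 bp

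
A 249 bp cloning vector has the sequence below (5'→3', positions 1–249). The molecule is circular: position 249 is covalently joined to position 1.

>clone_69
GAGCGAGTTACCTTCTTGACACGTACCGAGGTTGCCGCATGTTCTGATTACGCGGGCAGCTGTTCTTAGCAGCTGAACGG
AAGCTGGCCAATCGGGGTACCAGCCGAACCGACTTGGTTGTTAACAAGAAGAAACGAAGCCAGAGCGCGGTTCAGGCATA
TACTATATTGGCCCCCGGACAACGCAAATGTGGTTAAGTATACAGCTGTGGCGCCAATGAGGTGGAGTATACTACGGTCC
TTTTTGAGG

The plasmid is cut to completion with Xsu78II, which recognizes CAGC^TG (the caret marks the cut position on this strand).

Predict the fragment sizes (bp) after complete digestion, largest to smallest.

Xsu78II sites (CAGCTG) start at positions 57, 70, 203.
Xsu78II cuts after base 4 of each site, so after positions 60, 73, 206.
Circular molecule, 3 cuts → 3 fragments:
  61–73 → 13 bp
  74–206 → 133 bp
  207–249 then 1–60 → 43 + 60 = 103 bp
Sorted largest to smallest: 133, 103, 13 bp.

133, 103, 13 bp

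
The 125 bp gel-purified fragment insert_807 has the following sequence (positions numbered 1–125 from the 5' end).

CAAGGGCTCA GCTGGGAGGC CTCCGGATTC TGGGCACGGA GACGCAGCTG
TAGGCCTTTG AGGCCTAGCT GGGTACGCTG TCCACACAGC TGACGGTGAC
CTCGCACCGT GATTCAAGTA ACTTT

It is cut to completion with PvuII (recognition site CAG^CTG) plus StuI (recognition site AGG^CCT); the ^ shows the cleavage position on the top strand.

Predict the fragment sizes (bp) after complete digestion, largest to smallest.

36, 28, 26, 11, 9, 8, 7 bp

PvuII sites (CAGCTG) start at positions 9, 45, 87.
PvuII cuts after base 3 of each site, so after positions 11, 47, 89.
StuI sites (AGGCCT) start at positions 17, 52, 61.
StuI cuts after base 3 of each site, so after positions 19, 54, 63.
Combined cut positions: 11, 19, 47, 54, 63, 89.
Linear molecule, 6 cuts → 7 fragments:
  1–11 → 11 bp
  12–19 → 8 bp
  20–47 → 28 bp
  48–54 → 7 bp
  55–63 → 9 bp
  64–89 → 26 bp
  90–125 → 36 bp
Sorted largest to smallest: 36, 28, 26, 11, 9, 8, 7 bp.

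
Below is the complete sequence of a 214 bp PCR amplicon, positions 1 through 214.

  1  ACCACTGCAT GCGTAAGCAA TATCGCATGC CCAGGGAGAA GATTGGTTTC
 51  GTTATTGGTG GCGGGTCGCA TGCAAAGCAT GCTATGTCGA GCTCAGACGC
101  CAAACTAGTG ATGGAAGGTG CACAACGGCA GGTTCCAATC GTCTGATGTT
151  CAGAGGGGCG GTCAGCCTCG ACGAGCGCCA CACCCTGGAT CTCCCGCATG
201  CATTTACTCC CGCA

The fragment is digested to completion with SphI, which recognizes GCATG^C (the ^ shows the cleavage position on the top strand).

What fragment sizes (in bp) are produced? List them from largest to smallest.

119, 43, 18, 14, 11, 9 bp

SphI sites (GCATGC) start at positions 7, 25, 68, 77, 196.
SphI cuts after base 5 of each site (before the last base), so after positions 11, 29, 72, 81, 200.
Linear molecule, 5 cuts → 6 fragments:
  1–11 → 11 bp
  12–29 → 18 bp
  30–72 → 43 bp
  73–81 → 9 bp
  82–200 → 119 bp
  201–214 → 14 bp
Sorted largest to smallest: 119, 43, 18, 14, 11, 9 bp.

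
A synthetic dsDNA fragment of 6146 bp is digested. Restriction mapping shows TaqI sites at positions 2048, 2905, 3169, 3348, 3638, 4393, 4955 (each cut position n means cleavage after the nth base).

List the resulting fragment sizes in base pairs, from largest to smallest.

Linear molecule, 7 cuts → 8 fragments:
  2048 − 0 = 2048 bp
  2905 − 2048 = 857 bp
  3169 − 2905 = 264 bp
  3348 − 3169 = 179 bp
  3638 − 3348 = 290 bp
  4393 − 3638 = 755 bp
  4955 − 4393 = 562 bp
  6146 − 4955 = 1191 bp
Sorted largest to smallest: 2048, 1191, 857, 755, 562, 290, 264, 179 bp.

2048, 1191, 857, 755, 562, 290, 264, 179 bp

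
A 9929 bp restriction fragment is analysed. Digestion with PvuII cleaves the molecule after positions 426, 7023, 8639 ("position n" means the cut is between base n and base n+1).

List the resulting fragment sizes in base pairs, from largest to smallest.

6597, 1616, 1290, 426 bp

Linear molecule, 3 cuts → 4 fragments:
  426 − 0 = 426 bp
  7023 − 426 = 6597 bp
  8639 − 7023 = 1616 bp
  9929 − 8639 = 1290 bp
Sorted largest to smallest: 6597, 1616, 1290, 426 bp.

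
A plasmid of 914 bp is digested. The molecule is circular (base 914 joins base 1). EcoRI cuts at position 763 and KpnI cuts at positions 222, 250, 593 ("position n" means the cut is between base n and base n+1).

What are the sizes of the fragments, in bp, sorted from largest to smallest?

Combined cut positions (sorted): 222, 250, 593, 763.
Circular molecule, 4 cuts → 4 fragments:
  250 − 222 = 28 bp
  593 − 250 = 343 bp
  763 − 593 = 170 bp
  wrap: 914 − 763 + 222 = 373 bp
Sorted largest to smallest: 373, 343, 170, 28 bp.

373, 343, 170, 28 bp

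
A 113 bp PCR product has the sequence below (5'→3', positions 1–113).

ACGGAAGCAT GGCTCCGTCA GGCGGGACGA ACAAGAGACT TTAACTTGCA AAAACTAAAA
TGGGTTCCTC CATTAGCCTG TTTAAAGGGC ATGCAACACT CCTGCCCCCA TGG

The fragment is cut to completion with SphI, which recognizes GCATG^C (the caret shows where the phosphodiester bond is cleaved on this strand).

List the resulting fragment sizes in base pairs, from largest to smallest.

93, 20 bp

The SphI site (GCATGC) starts at position 89.
SphI cuts after base 5 of each site (before the last base), so after position 93.
Linear molecule, 1 cut → 2 fragments:
  1–93 → 93 bp
  94–113 → 20 bp
Sorted largest to smallest: 93, 20 bp.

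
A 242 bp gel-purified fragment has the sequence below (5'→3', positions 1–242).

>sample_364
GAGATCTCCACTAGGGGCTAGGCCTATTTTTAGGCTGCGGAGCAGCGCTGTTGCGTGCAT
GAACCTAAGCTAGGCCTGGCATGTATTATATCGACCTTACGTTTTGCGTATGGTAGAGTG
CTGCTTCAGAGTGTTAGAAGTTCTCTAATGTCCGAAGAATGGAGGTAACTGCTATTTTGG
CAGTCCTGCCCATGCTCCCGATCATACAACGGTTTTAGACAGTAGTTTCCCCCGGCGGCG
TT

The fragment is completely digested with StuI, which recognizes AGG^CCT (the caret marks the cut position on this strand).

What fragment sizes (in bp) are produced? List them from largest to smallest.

StuI sites (AGGCCT) start at positions 20, 72.
StuI cuts after base 3 of each site, so after positions 22, 74.
Linear molecule, 2 cuts → 3 fragments:
  1–22 → 22 bp
  23–74 → 52 bp
  75–242 → 168 bp
Sorted largest to smallest: 168, 52, 22 bp.

168, 52, 22 bp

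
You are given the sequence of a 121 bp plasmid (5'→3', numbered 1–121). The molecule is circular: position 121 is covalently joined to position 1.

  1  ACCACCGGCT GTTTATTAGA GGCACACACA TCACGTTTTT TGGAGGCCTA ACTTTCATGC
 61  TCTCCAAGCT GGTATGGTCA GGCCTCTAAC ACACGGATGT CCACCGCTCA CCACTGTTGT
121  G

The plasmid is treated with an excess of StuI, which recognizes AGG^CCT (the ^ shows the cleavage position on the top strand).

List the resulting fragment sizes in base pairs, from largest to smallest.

85, 36 bp

StuI sites (AGGCCT) start at positions 44, 80.
StuI cuts after base 3 of each site, so after positions 46, 82.
Circular molecule, 2 cuts → 2 fragments:
  47–82 → 36 bp
  83–121 then 1–46 → 39 + 46 = 85 bp
Sorted largest to smallest: 85, 36 bp.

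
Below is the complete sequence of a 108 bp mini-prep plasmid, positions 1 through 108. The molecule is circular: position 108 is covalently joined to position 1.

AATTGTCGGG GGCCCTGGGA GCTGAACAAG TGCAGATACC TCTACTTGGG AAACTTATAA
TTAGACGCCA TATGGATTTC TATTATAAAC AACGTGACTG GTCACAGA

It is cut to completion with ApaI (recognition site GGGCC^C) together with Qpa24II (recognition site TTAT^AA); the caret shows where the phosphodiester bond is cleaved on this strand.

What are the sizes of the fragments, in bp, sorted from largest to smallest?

44, 36, 28 bp

The ApaI site (GGGCCC) starts at position 10.
ApaI cuts after base 5 of each site (before the last base), so after position 14.
Qpa24II sites (TTATAA) start at positions 55, 83.
Qpa24II cuts after base 4 of each site, so after positions 58, 86.
Combined cut positions: 14, 58, 86.
Circular molecule, 3 cuts → 3 fragments:
  15–58 → 44 bp
  59–86 → 28 bp
  87–108 then 1–14 → 22 + 14 = 36 bp
Sorted largest to smallest: 44, 36, 28 bp.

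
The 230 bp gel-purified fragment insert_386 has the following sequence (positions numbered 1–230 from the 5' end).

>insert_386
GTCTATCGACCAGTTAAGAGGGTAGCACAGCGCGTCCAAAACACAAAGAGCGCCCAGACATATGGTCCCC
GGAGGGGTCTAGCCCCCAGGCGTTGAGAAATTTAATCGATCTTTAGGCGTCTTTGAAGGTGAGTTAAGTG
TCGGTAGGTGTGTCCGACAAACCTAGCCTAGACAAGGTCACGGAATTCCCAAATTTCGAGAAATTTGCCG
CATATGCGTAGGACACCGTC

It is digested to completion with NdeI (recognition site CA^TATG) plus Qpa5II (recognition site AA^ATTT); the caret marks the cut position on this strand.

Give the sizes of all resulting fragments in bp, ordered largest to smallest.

93, 60, 39, 18, 10, 10 bp

NdeI sites (CATATG) start at positions 59, 211.
NdeI cuts after base 2 of each site, so after positions 60, 212.
Qpa5II sites (AAATTT) start at positions 98, 191, 201.
Qpa5II cuts after base 2 of each site, so after positions 99, 192, 202.
Combined cut positions: 60, 99, 192, 202, 212.
Linear molecule, 5 cuts → 6 fragments:
  1–60 → 60 bp
  61–99 → 39 bp
  100–192 → 93 bp
  193–202 → 10 bp
  203–212 → 10 bp
  213–230 → 18 bp
Sorted largest to smallest: 93, 60, 39, 18, 10, 10 bp.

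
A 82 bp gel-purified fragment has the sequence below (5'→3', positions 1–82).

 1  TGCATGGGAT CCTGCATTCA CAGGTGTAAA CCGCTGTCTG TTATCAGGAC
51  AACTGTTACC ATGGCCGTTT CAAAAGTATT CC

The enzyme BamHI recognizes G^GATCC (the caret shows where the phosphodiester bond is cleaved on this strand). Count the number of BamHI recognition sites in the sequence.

1

GGATCC occurs starting at position 7.
BamHI cuts at 1 site.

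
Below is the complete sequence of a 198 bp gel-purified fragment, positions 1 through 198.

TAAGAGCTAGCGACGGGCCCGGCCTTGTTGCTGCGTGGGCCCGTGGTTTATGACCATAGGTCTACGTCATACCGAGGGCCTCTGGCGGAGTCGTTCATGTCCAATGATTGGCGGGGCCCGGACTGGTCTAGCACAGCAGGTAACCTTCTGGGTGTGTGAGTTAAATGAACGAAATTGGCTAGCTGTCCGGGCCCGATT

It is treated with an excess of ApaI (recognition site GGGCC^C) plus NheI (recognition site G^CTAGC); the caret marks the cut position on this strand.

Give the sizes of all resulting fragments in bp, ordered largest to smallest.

77, 60, 22, 15, 13, 6, 5 bp

ApaI sites (GGGCCC) start at positions 15, 37, 114, 189.
ApaI cuts after base 5 of each site (before the last base), so after positions 19, 41, 118, 193.
NheI sites (GCTAGC) start at positions 6, 178.
NheI cuts after the first base of each site, so after positions 6, 178.
Combined cut positions: 6, 19, 41, 118, 178, 193.
Linear molecule, 6 cuts → 7 fragments:
  1–6 → 6 bp
  7–19 → 13 bp
  20–41 → 22 bp
  42–118 → 77 bp
  119–178 → 60 bp
  179–193 → 15 bp
  194–198 → 5 bp
Sorted largest to smallest: 77, 60, 22, 15, 13, 6, 5 bp.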